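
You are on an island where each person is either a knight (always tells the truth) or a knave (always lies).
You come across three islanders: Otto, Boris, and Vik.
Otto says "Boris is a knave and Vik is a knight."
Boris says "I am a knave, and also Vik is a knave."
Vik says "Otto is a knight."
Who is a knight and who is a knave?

Otto is a knight, Boris is a knave, and Vik is a knight.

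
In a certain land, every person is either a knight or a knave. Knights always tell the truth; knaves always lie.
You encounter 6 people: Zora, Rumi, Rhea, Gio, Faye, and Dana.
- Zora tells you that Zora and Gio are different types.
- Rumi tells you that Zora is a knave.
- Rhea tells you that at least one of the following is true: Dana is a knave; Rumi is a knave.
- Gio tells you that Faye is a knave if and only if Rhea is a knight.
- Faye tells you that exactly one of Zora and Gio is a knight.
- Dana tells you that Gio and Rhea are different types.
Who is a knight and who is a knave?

Knights: Zora, Rhea, Faye, and Dana. Knaves: Rumi and Gio.

As a knight, Zora's statement "Zora and Gio are different types" should be true; it is.
Rumi (knave): "Zora is a knave" — false. ✓
As a knight, Rhea's statement "at least one of the following is true: Dana is a knave; Rumi is a knave" should be true; it is.
Since Gio is a knave, "Faye is a knave if and only if Rhea is a knight" needs to be false, which holds.
Faye (knight): "exactly one of Zora and Gio is a knight" — true. ✓
Dana is a knight, and the claim "Gio and Rhea are different types" is indeed true.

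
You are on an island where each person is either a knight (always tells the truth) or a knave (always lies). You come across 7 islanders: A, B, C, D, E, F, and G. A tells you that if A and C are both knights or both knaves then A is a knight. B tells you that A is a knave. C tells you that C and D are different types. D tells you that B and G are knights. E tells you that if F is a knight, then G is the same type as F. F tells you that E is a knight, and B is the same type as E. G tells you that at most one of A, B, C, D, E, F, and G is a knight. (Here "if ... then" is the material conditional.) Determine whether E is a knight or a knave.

E is a knight.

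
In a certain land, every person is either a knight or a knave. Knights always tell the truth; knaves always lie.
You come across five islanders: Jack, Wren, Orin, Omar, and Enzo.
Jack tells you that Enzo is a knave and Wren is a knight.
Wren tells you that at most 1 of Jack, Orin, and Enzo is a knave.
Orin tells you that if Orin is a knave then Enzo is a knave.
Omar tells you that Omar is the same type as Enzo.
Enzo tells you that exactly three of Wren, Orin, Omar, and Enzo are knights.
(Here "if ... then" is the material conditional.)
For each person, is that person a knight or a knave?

Suppose Jack is a knight. Then Jack's statement "Enzo is a knave and Wren is a knight" would have to be true. Checking the 16 ways to assign the others, none is consistent with every speaker.
(For instance, with Wren=knight, Orin=knight, Omar=knave, Enzo=knight, Jack's claim "Enzo is a knave and Wren is a knight" comes out false where it would need to be true.)
So Jack must be a knave, making "Enzo is a knave and Wren is a knight" false. Taking Jack=knave, Wren=knight, Orin=knight, Omar=knave, Enzo=knight, each remaining statement checks out:
  Wren (knight): "at most 1 of Jack, Orin, and Enzo is a knave" — true. ✓
  Orin (knight): "if Orin is a knave then Enzo is a knave" — true. ✓
  Omar (knave): "Omar is the same type as Enzo" — false. ✓
  Enzo (knight): "exactly three of Wren, Orin, Omar, and Enzo are knights" — true. ✓
This is the unique consistent assignment.

Jack is a knave, Wren is a knight, Orin is a knight, Omar is a knave, and Enzo is a knight.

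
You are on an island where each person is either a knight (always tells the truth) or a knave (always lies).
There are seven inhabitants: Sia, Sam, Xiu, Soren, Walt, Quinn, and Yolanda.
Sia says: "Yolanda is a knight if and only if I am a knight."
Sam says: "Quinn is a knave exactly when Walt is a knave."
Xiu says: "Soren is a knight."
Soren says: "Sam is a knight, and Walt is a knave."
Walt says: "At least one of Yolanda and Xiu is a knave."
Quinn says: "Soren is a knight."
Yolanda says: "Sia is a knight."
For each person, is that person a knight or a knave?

Knights: Sia, Walt, and Yolanda. Knaves: Sam, Xiu, Soren, and Quinn.

Sia is a knight; "Yolanda is a knight if and only if I am a knight" is True, as required.
Sam is a knave, and the claim "Quinn is a knave exactly when Walt is a knave" is indeed false.
Xiu is a knave; "Soren is a knight" is false, as required.
As a knave, Soren's statement "Sam is a knight, and Walt is a knave" should be false; it is.
Walt is a knight, so "at least one of Yolanda and Xiu is a knave" must be True — and it is.
Quinn (knave): "Soren is a knight" — false. ✓
Yolanda is a knight, so "Sia is a knight" must be True — and it is.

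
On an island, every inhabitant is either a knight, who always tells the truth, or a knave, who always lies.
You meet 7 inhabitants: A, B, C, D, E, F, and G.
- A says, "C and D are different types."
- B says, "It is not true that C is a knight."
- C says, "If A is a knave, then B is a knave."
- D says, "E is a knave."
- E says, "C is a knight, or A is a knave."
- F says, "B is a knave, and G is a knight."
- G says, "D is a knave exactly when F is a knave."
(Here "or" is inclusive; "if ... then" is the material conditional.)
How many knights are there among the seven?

3

The unique consistent assignment is A=knave, B=knight, C=knave, D=knave, E=knight, F=knave, G=knight.
That has 3 knights.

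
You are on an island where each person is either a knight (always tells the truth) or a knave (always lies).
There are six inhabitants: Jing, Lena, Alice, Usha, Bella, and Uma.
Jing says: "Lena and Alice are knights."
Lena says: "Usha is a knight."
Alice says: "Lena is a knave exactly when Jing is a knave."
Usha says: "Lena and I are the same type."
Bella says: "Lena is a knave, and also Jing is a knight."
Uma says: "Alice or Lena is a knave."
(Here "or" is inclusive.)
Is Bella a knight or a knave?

Bella is a knave.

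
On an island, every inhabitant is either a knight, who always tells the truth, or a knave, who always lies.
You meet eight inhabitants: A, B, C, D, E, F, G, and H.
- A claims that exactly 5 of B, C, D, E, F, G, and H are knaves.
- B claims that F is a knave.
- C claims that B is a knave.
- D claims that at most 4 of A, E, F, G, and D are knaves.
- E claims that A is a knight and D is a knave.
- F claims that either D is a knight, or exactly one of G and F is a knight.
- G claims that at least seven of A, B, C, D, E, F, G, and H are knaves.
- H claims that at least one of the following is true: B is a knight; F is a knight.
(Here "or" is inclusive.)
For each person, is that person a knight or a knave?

As a knave, A's statement "exactly 5 of B, C, D, E, F, G, and H are knaves" should be false; it is.
B (knave): "F is a knave" — false. ✓
C is a knight, and the claim "B is a knave" is indeed True.
D is a knight, and the claim "at most 4 of A, E, F, G, and D are knaves" is indeed True.
E is a knave, so "A is a knight and D is a knave" must be false — and it is.
F is a knight, so "either D is a knight, or exactly one of G and F is a knight" must be True — and it is.
G is a knave, so "at least seven of A, B, C, D, E, F, G, and H are knaves" must be false — and it is.
H is a knight, so "at least one of the following is true: B is a knight; F is a knight" must be True — and it is.

A is a knave, B is a knave, C is a knight, D is a knight, E is a knave, F is a knight, G is a knave, and H is a knight.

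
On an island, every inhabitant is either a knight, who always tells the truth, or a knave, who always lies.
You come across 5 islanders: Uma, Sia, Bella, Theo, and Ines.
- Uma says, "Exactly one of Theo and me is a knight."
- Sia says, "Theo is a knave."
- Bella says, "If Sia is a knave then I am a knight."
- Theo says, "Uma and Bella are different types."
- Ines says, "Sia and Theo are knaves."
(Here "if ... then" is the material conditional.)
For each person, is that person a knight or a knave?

Knights: Uma, Sia, and Bella. Knaves: Theo and Ines.

As a knight, Uma's statement "exactly one of Theo and me is a knight" should be True; it is.
Sia is a knight; "Theo is a knave" is True, as required.
Bella (knight): "if Sia is a knave then I am a knight" — True. ✓
Theo is a knave, so "Uma and Bella are different types" must be False — and it is.
Since Ines is a knave, "Sia and Theo are knaves" needs to be False, which holds.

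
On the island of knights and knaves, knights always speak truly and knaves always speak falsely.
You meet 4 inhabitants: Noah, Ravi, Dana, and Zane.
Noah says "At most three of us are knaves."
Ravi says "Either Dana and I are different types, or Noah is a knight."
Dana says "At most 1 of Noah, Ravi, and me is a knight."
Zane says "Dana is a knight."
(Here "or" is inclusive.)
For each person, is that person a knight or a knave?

Noah is a knight, Ravi is a knight, Dana is a knave, and Zane is a knave.

Suppose Noah is a knave. Then Noah's statement "at most three of us are knaves" would have to be false. Checking the 8 ways to assign the others, none is consistent with every speaker.
(For instance, with Ravi=knight, Dana=knave, Zane=knave, Noah's claim "at most three of us are knaves" comes out true where it would need to be false.)
So Noah must be a knight, making "at most three of us are knaves" true. Taking Noah=knight, Ravi=knight, Dana=knave, Zane=knave, each remaining statement checks out:
  Ravi (knight): "either Dana and I are different types, or Noah is a knight" — true. ✓
  Dana (knave): "at most 1 of Noah, Ravi, and me is a knight" — false. ✓
  Zane (knave): "Dana is a knight" — false. ✓
This is the unique consistent assignment.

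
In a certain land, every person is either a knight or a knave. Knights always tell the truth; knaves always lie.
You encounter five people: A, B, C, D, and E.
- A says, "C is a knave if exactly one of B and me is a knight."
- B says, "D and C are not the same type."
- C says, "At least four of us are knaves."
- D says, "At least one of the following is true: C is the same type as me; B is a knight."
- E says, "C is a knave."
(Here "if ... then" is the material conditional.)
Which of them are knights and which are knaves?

A is a knight, B is a knight, C is a knave, D is a knight, and E is a knight.

A is a knight, and the claim "C is a knave if exactly one of B and me is a knight" is indeed True.
Since B is a knight, "D and C are not the same type" needs to be True, which holds.
Since C is a knave, "at least four of us are knaves" needs to be false, which holds.
D is a knight, so "at least one of the following is true: C is the same type as me; B is a knight" must be True — and it is.
E is a knight; "C is a knave" is True, as required.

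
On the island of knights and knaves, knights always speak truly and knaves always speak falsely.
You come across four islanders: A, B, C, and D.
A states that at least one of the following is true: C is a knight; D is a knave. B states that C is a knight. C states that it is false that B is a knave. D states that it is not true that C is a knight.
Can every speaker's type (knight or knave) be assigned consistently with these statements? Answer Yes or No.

Yes

One consistent assignment: A=knight, B=knight, C=knight, D=knave.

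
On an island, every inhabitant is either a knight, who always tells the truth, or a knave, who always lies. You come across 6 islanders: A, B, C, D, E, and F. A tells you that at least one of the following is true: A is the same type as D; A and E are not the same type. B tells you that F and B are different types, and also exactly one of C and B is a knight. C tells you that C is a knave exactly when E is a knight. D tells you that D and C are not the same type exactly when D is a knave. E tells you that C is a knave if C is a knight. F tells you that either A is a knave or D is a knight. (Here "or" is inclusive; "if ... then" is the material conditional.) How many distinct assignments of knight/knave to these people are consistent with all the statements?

0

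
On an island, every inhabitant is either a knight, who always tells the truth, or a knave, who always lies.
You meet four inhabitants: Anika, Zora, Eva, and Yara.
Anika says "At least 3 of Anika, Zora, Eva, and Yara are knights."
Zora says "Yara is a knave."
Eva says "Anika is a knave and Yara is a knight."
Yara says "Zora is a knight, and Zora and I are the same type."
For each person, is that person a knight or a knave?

Anika is a knave, Zora is a knight, Eva is a knave, and Yara is a knave.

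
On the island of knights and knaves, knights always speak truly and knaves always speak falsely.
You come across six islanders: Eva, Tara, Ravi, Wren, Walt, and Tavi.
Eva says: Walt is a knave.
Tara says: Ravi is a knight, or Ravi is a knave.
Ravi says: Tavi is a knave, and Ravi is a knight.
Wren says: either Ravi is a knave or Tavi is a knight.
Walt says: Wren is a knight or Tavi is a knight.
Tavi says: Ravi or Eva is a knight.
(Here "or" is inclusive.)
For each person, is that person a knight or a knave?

Knights: Tara, Wren, and Walt. Knaves: Eva, Ravi, and Tavi.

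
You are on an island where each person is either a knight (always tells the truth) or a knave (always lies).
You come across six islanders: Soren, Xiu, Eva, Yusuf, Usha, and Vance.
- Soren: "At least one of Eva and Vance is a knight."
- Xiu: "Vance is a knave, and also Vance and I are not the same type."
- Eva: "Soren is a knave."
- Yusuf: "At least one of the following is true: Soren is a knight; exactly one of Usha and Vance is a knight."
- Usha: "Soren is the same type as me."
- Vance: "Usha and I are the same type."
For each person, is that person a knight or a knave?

Knights: Soren, Yusuf, Usha, and Vance. Knaves: Xiu and Eva.

Soren is a knight, and the claim "at least one of Eva and Vance is a knight" is indeed true.
Xiu is a knave, and the claim "Vance is a knave, and also Vance and I are not the same type" is indeed false.
Eva is a knave; "Soren is a knave" is false, as required.
Since Yusuf is a knight, "at least one of the following is true: Soren is a knight; exactly one of Usha and Vance is a knight" needs to be true, which holds.
Usha is a knight, so "Soren is the same type as me" must be true — and it is.
Vance is a knight, so "Usha and I are the same type" must be true — and it is.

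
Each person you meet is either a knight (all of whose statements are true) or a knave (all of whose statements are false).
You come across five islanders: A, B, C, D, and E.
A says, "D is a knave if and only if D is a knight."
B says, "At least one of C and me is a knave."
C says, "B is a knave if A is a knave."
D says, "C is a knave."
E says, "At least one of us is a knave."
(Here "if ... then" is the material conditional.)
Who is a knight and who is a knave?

A is a knave, B is a knight, C is a knave, D is a knight, and E is a knight.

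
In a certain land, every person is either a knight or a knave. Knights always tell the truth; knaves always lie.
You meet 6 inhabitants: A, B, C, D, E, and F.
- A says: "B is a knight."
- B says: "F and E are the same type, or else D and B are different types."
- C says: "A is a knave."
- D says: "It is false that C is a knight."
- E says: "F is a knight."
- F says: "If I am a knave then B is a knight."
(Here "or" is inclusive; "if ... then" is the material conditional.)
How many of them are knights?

5

The unique consistent assignment is A=knight, B=knight, C=knave, D=knight, E=knight, F=knight.
That has 5 knights.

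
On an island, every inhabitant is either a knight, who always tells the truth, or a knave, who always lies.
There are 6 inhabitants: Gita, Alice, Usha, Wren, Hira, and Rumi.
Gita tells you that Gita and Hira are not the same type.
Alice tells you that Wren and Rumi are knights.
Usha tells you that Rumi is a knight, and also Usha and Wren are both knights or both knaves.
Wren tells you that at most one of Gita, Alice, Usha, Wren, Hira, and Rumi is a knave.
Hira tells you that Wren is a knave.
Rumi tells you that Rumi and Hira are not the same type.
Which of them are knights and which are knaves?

Gita is a knight, so "Gita and Hira are not the same type" must be true — and it is.
Alice is a knight; "Wren and Rumi are knights" is true, as required.
Since Usha is a knight, "Rumi is a knight, and also Usha and Wren are both knights or both knaves" needs to be true, which holds.
Wren is a knight, and the claim "at most one of Gita, Alice, Usha, Wren, Hira, and Rumi is a knave" is indeed true.
As a knave, Hira's statement "Wren is a knave" should be false; it is.
As a knight, Rumi's statement "Rumi and Hira are not the same type" should be true; it is.

Gita is a knight, Alice is a knight, Usha is a knight, Wren is a knight, Hira is a knave, and Rumi is a knight.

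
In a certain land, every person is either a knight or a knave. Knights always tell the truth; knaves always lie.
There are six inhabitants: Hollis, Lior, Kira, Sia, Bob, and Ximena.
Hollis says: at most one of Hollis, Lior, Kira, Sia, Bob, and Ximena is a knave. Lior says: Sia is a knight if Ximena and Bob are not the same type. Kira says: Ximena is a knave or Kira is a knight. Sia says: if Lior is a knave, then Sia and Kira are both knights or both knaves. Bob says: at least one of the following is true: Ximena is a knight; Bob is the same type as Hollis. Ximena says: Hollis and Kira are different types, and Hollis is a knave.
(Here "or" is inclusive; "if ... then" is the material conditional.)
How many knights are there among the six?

5

The unique consistent assignment is Hollis=knight, Lior=knight, Kira=knight, Sia=knight, Bob=knight, Ximena=knave.
That has 5 knights.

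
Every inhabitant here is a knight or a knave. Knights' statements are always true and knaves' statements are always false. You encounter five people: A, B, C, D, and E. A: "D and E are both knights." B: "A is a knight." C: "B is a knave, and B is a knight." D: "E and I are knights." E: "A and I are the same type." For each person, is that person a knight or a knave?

Knights: A, B, D, and E. Knaves: C.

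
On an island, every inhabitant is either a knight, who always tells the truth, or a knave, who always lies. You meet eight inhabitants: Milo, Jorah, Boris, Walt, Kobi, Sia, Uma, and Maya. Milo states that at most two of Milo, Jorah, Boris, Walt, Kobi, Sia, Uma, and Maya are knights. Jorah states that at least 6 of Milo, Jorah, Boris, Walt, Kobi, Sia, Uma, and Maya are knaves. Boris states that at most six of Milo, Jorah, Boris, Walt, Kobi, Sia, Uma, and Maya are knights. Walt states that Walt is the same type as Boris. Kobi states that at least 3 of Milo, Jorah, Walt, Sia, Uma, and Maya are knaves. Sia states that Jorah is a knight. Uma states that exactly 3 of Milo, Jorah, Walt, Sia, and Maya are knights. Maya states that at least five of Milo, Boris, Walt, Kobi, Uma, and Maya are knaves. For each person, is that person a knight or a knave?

As a knave, Milo's statement "at most two of Milo, Jorah, Boris, Walt, Kobi, Sia, Uma, and Maya are knights" should be False; it is.
Jorah is a knave, and the claim "at least 6 of Milo, Jorah, Boris, Walt, Kobi, Sia, Uma, and Maya are knaves" is indeed False.
Boris is a knight, so "at most six of Milo, Jorah, Boris, Walt, Kobi, Sia, Uma, and Maya are knights" must be True — and it is.
Walt is a knight, and the claim "Walt is the same type as Boris" is indeed True.
Kobi is a knight, and the claim "at least 3 of Milo, Jorah, Walt, Sia, Uma, and Maya are knaves" is indeed True.
Since Sia is a knave, "Jorah is a knight" needs to be False, which holds.
As a knave, Uma's statement "exactly 3 of Milo, Jorah, Walt, Sia, and Maya are knights" should be False; it is.
Maya (knave): "at least five of Milo, Boris, Walt, Kobi, Uma, and Maya are knaves" — False. ✓

Milo is a knave, Jorah is a knave, Boris is a knight, Walt is a knight, Kobi is a knight, Sia is a knave, Uma is a knave, and Maya is a knave.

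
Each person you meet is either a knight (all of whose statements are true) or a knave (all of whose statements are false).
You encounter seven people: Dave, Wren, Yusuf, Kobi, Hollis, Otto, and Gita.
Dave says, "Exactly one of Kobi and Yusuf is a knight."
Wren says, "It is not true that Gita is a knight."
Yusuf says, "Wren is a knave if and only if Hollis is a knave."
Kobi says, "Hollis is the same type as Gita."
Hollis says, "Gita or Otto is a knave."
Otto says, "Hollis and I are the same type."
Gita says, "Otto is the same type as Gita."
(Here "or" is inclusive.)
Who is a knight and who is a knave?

Dave is a knight; "exactly one of Kobi and Yusuf is a knight" is true, as required.
Since Wren is a knight, "it is not true that Gita is a knight" needs to be true, which holds.
Since Yusuf is a knight, "Wren is a knave if and only if Hollis is a knave" needs to be true, which holds.
Kobi (knave): "Hollis is the same type as Gita" — false. ✓
Since Hollis is a knight, "Gita or Otto is a knave" needs to be true, which holds.
Otto (knight): "Hollis and I are the same type" — true. ✓
Since Gita is a knave, "Otto is the same type as Gita" needs to be false, which holds.

Knights: Dave, Wren, Yusuf, Hollis, and Otto. Knaves: Kobi and Gita.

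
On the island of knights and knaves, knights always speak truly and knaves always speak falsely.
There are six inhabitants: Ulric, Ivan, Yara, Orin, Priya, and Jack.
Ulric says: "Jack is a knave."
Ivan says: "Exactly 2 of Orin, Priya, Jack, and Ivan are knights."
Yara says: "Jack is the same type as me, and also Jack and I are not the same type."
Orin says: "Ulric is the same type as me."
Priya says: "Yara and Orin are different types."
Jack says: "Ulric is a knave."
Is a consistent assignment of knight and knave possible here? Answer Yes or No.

One consistent assignment: Ulric=knight, Ivan=knave, Yara=knave, Orin=knave, Priya=knave, Jack=knave.

Yes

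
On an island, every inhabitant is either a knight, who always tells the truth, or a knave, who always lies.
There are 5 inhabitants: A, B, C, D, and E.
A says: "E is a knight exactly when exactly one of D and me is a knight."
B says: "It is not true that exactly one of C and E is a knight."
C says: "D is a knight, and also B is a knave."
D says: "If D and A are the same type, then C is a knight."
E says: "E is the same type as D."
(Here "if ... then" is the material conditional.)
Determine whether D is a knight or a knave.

D is a knight.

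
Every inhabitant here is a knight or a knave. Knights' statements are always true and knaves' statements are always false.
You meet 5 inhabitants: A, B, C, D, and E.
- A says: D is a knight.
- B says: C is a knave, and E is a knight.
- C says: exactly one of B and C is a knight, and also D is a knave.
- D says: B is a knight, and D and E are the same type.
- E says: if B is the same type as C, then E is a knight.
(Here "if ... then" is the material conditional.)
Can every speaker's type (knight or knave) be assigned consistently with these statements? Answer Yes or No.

Yes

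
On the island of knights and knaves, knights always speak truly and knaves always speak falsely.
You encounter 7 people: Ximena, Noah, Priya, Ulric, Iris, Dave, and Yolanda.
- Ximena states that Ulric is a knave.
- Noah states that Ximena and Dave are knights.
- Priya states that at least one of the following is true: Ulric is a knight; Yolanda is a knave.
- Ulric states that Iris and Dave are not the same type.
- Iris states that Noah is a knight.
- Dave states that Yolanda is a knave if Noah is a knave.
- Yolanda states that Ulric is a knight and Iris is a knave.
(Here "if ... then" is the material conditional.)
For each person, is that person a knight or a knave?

Ximena is a knight, Noah is a knight, Priya is a knight, Ulric is a knave, Iris is a knight, Dave is a knight, and Yolanda is a knave.

Ximena is a knight; "Ulric is a knave" is True, as required.
Noah is a knight, so "Ximena and Dave are knights" must be True — and it is.
Since Priya is a knight, "at least one of the following is true: Ulric is a knight; Yolanda is a knave" needs to be True, which holds.
Ulric is a knave, so "Iris and Dave are not the same type" must be false — and it is.
Iris is a knight, and the claim "Noah is a knight" is indeed True.
As a knight, Dave's statement "Yolanda is a knave if Noah is a knave" should be True; it is.
Since Yolanda is a knave, "Ulric is a knight and Iris is a knave" needs to be false, which holds.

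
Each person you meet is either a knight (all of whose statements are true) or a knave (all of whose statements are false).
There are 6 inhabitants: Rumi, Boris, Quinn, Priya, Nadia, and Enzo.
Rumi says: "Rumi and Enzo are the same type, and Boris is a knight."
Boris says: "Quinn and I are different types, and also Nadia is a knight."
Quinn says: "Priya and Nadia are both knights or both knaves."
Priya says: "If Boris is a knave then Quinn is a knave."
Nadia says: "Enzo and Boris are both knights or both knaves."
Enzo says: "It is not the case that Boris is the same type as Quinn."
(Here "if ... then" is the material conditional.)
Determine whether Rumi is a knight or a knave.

Rumi is a knave.

Consistent assignments: {Rumi=knave, Boris=knave, Quinn=knight, Priya=knave, Nadia=knave, Enzo=knight}
In every consistent assignment, Rumi is a knave.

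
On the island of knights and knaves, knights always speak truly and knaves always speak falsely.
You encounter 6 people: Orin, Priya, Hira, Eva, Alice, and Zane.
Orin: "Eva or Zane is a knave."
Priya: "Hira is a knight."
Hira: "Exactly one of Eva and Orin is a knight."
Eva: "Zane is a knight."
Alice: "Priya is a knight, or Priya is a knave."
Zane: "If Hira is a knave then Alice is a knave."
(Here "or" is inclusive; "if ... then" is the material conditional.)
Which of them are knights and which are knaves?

Orin is a knave, so "Eva or Zane is a knave" must be false — and it is.
Priya is a knight, so "Hira is a knight" must be True — and it is.
Hira is a knight; "exactly one of Eva and Orin is a knight" is True, as required.
Eva is a knight, and the claim "Zane is a knight" is indeed True.
As a knight, Alice's statement "Priya is a knight, or Priya is a knave" should be True; it is.
Zane is a knight, so "if Hira is a knave then Alice is a knave" must be True — and it is.

Orin is a knave, Priya is a knight, Hira is a knight, Eva is a knight, Alice is a knight, and Zane is a knight.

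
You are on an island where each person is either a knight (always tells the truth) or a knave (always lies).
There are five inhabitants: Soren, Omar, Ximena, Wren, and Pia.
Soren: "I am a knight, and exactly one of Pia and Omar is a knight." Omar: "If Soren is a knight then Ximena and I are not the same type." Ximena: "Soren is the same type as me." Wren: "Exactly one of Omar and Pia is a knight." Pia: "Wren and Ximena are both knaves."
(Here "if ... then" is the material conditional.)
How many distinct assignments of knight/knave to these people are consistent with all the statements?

1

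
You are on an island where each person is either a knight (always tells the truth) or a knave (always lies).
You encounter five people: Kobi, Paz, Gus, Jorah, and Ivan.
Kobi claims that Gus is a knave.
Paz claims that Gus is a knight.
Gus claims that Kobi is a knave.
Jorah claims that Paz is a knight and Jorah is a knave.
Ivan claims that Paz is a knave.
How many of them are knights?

2

The unique consistent assignment is Kobi=knight, Paz=knave, Gus=knave, Jorah=knave, Ivan=knight.
That has 2 knights.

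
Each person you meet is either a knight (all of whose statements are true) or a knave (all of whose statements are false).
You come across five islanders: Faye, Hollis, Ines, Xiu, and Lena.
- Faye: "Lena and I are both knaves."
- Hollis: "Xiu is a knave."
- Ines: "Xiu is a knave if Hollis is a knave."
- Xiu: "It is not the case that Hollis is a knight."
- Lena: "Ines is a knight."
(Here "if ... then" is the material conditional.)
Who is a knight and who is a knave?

Faye is a knave, Hollis is a knight, Ines is a knight, Xiu is a knave, and Lena is a knight.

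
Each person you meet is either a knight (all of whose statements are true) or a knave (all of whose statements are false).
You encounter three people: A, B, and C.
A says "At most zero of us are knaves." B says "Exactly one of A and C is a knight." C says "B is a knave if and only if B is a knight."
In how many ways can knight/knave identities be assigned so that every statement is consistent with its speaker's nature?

1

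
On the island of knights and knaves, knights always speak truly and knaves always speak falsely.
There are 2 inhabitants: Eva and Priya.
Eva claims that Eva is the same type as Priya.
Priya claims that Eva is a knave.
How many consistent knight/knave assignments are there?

1

Consistent assignments:
  Eva=knave, Priya=knight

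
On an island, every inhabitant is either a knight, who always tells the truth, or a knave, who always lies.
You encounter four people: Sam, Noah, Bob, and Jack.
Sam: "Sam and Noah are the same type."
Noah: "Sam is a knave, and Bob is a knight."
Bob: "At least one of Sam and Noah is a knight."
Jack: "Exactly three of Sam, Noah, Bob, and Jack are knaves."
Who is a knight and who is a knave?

Knights: Noah and Bob. Knaves: Sam and Jack.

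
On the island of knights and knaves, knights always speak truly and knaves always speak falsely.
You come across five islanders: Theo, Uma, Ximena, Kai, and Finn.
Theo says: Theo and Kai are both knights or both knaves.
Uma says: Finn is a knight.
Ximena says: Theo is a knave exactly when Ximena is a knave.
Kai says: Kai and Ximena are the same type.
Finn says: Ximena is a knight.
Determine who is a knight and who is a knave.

Theo is a knight, Uma is a knight, Ximena is a knight, Kai is a knight, and Finn is a knight.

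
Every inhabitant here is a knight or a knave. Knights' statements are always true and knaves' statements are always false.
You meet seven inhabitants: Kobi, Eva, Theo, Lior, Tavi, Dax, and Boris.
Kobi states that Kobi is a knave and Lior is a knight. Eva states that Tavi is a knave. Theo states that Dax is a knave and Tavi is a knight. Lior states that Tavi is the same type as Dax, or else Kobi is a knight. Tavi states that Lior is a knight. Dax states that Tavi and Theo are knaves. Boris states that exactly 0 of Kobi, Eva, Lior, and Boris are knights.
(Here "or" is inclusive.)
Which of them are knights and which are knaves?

Kobi (knave): "Kobi is a knave and Lior is a knight" — False. ✓
Eva is a knight; "Tavi is a knave" is true, as required.
Since Theo is a knave, "Dax is a knave and Tavi is a knight" needs to be False, which holds.
As a knave, Lior's statement "Tavi is the same type as Dax, or else Kobi is a knight" should be False; it is.
Tavi is a knave, so "Lior is a knight" must be False — and it is.
Since Dax is a knight, "Tavi and Theo are knaves" needs to be true, which holds.
As a knave, Boris's statement "exactly 0 of Kobi, Eva, Lior, and Boris are knights" should be False; it is.

Kobi is a knave, Eva is a knight, Theo is a knave, Lior is a knave, Tavi is a knave, Dax is a knight, and Boris is a knave.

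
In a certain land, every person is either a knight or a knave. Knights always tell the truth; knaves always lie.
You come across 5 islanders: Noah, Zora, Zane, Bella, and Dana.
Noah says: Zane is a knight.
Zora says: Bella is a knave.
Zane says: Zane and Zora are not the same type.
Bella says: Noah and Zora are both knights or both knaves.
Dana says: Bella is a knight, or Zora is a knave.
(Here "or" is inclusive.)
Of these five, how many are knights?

2

The unique consistent assignment is Noah=knave, Zora=knave, Zane=knave, Bella=knight, Dana=knight.
That has 2 knights.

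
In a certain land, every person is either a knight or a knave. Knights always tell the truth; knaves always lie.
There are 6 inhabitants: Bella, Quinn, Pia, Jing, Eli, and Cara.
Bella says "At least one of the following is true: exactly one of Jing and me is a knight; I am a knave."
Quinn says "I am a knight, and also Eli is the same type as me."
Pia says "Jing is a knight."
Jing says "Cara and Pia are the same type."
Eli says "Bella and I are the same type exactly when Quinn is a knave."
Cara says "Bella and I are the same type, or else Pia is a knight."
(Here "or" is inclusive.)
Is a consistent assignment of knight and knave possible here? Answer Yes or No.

One consistent assignment: Bella=knight, Quinn=knave, Pia=knave, Jing=knave, Eli=knight, Cara=knight.

Yes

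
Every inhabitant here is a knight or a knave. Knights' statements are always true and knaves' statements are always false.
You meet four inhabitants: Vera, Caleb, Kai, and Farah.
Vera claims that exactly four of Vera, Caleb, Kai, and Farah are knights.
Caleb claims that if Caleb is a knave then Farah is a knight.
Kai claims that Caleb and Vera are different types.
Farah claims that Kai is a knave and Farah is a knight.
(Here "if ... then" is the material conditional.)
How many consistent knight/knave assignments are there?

2

Consistent assignments:
  Vera=knave, Caleb=knight, Kai=knight, Farah=knave
  Vera=knave, Caleb=knave, Kai=knave, Farah=knave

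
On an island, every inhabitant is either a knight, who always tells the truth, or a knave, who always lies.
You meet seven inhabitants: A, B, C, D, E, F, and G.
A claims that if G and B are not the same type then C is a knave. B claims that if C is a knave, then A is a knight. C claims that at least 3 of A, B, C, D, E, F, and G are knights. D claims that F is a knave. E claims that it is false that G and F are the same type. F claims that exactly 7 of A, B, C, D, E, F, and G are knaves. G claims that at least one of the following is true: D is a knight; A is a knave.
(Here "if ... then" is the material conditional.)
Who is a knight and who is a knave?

Knights: A, B, C, D, E, and G. Knaves: F.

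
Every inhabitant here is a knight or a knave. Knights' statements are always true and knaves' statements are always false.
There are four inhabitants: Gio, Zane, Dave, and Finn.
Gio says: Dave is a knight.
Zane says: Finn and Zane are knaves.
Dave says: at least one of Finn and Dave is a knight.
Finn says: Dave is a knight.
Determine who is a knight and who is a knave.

Gio (knight): "Dave is a knight" — True. ✓
As a knave, Zane's statement "Finn and Zane are knaves" should be False; it is.
Dave is a knight, and the claim "at least one of Finn and Dave is a knight" is indeed True.
Since Finn is a knight, "Dave is a knight" needs to be True, which holds.

Knights: Gio, Dave, and Finn. Knaves: Zane.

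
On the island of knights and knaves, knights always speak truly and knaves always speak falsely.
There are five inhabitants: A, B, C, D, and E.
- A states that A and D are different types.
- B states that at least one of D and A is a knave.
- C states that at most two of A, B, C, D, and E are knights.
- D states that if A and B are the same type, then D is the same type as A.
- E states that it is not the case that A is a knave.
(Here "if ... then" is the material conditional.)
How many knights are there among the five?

The unique consistent assignment is A=knight, B=knight, C=knave, D=knave, E=knight.
That has 3 knights.

3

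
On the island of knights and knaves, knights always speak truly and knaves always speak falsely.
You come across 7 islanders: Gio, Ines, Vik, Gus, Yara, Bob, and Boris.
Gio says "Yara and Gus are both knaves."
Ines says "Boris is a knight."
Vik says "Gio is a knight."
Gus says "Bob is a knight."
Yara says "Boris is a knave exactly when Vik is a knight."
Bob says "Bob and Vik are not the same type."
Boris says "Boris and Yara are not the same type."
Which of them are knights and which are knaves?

Gio is a knave; "Yara and Gus are both knaves" is false, as required.
Since Ines is a knave, "Boris is a knight" needs to be false, which holds.
Vik is a knave, and the claim "Gio is a knight" is indeed false.
Gus is a knight, and the claim "Bob is a knight" is indeed True.
Yara is a knave, so "Boris is a knave exactly when Vik is a knight" must be false — and it is.
Bob is a knight; "Bob and Vik are not the same type" is True, as required.
Boris (knave): "Boris and Yara are not the same type" — false. ✓

Knights: Gus and Bob. Knaves: Gio, Ines, Vik, Yara, and Boris.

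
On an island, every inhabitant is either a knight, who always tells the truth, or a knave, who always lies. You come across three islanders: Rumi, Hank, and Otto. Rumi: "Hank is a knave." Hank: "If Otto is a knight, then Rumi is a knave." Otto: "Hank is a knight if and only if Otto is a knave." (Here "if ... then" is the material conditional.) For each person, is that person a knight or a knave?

As a knight, Rumi's statement "Hank is a knave" should be true; it is.
Hank (knave): "if Otto is a knight, then Rumi is a knave" — False. ✓
Since Otto is a knight, "Hank is a knight if and only if Otto is a knave" needs to be true, which holds.

Knights: Rumi and Otto. Knaves: Hank.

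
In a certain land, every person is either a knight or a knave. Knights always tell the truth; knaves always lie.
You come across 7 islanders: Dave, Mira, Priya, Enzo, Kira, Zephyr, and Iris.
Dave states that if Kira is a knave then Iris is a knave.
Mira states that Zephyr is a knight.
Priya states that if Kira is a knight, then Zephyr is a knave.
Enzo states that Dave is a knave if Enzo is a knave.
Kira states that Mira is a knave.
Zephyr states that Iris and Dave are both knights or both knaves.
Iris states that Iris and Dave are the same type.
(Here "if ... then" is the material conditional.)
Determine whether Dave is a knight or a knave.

Dave is a knight.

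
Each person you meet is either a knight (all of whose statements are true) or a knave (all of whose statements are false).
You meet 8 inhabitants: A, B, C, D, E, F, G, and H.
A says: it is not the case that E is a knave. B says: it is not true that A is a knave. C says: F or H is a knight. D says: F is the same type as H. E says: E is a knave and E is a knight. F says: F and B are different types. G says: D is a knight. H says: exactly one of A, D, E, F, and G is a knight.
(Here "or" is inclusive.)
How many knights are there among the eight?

2

The unique consistent assignment is A=knave, B=knave, C=knave, D=knight, E=knave, F=knave, G=knight, H=knave.
That has 2 knights.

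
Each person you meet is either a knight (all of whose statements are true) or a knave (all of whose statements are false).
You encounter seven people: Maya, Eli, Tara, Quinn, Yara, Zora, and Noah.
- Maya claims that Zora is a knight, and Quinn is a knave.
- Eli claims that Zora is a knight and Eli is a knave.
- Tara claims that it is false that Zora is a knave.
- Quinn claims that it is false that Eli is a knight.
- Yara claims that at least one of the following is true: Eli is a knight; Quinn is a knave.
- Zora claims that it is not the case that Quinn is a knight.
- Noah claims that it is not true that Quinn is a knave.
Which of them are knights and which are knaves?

As a knave, Maya's statement "Zora is a knight, and Quinn is a knave" should be False; it is.
Since Eli is a knave, "Zora is a knight and Eli is a knave" needs to be False, which holds.
As a knave, Tara's statement "it is false that Zora is a knave" should be False; it is.
Since Quinn is a knight, "it is false that Eli is a knight" needs to be true, which holds.
Yara is a knave, and the claim "at least one of the following is true: Eli is a knight; Quinn is a knave" is indeed False.
Zora is a knave; "it is not the case that Quinn is a knight" is False, as required.
Noah is a knight, so "it is not true that Quinn is a knave" must be true — and it is.

Maya is a knave, Eli is a knave, Tara is a knave, Quinn is a knight, Yara is a knave, Zora is a knave, and Noah is a knight.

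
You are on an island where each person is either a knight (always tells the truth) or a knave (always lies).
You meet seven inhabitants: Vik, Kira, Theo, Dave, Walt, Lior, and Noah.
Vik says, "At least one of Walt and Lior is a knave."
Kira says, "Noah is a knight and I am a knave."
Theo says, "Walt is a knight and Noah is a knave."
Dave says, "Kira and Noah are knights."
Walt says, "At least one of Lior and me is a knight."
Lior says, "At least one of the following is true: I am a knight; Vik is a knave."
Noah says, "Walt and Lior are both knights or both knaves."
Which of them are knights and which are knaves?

Vik is a knight, Kira is a knave, Theo is a knight, Dave is a knave, Walt is a knight, Lior is a knave, and Noah is a knave.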